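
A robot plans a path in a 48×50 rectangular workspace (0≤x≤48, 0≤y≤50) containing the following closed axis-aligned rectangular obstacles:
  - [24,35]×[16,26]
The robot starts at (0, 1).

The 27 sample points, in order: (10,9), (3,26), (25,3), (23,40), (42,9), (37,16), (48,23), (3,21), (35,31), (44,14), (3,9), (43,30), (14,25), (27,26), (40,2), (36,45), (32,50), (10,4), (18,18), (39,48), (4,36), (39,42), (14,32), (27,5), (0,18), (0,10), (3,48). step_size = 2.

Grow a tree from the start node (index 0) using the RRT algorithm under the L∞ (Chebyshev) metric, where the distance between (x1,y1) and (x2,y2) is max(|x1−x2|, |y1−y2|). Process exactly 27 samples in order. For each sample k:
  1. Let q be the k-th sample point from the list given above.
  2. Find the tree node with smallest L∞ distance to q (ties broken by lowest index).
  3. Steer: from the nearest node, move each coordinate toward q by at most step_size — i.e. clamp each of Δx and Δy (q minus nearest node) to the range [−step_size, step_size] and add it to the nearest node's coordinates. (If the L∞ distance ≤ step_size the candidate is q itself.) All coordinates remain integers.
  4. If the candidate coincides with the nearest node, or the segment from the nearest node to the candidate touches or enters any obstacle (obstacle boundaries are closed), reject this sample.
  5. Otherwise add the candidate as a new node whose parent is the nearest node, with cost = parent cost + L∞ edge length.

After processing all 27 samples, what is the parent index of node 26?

Parent of node 26: 11

1. q=(10,9) nearest=0 d=10 new=(2,3) → add node 1 parent=0 cost=2
2. q=(3,26) nearest=1 d=23 new=(3,5) → add node 2 parent=1 cost=4
3. q=(25,3) nearest=2 d=22 new=(5,3) → add node 3 parent=2 cost=6
4. q=(23,40) nearest=2 d=35 new=(5,7) → add node 4 parent=2 cost=6
5. q=(42,9) nearest=3 d=37 new=(7,5) → add node 5 parent=3 cost=8
6. q=(37,16) nearest=5 d=30 new=(9,7) → add node 6 parent=5 cost=10
7. q=(48,23) nearest=6 d=39 new=(11,9) → add node 7 parent=6 cost=12
8. q=(3,21) nearest=7 d=12 new=(9,11) → add node 8 parent=7 cost=14
9. q=(35,31) nearest=7 d=24 new=(13,11) → add node 9 parent=7 cost=14
10. q=(44,14) nearest=9 d=31 new=(15,13) → add node 10 parent=9 cost=16
11. q=(3,9) nearest=4 d=2 new=(3,9) → add node 11 parent=4 cost=8
12. q=(43,30) nearest=10 d=28 new=(17,15) → add node 12 parent=10 cost=18
13. q=(14,25) nearest=12 d=10 new=(15,17) → add node 13 parent=12 cost=20
14. q=(27,26) nearest=12 d=11 new=(19,17) → add node 14 parent=12 cost=20
15. q=(40,2) nearest=14 d=21 new=(21,15) → add node 15 parent=14 cost=22
16. q=(36,45) nearest=13 d=28 new=(17,19) → add node 16 parent=13 cost=22
17. q=(32,50) nearest=16 d=31 new=(19,21) → add node 17 parent=16 cost=24
18. q=(10,4) nearest=5 d=3 new=(9,4) → add node 18 parent=5 cost=10
19. q=(18,18) nearest=14 d=1 new=(18,18) → add node 19 parent=14 cost=21
20. q=(39,48) nearest=17 d=27 new=(21,23) → add node 20 parent=17 cost=26
21. q=(4,36) nearest=17 d=15 new=(17,23) → add node 21 parent=17 cost=26
22. q=(39,42) nearest=20 d=19 new=(23,25) → add node 22 parent=20 cost=28
23. q=(14,32) nearest=20 d=9 new=(19,25) → add node 23 parent=20 cost=28
24. q=(27,5) nearest=12 d=10 new=(19,13) → add node 24 parent=12 cost=20
25. q=(0,18) nearest=8 d=9 new=(7,13) → add node 25 parent=8 cost=16
26. q=(0,10) nearest=11 d=3 new=(1,10) → add node 26 parent=11 cost=10
27. q=(3,48) nearest=22 d=23 new=(21,27) → add node 27 parent=22 cost=30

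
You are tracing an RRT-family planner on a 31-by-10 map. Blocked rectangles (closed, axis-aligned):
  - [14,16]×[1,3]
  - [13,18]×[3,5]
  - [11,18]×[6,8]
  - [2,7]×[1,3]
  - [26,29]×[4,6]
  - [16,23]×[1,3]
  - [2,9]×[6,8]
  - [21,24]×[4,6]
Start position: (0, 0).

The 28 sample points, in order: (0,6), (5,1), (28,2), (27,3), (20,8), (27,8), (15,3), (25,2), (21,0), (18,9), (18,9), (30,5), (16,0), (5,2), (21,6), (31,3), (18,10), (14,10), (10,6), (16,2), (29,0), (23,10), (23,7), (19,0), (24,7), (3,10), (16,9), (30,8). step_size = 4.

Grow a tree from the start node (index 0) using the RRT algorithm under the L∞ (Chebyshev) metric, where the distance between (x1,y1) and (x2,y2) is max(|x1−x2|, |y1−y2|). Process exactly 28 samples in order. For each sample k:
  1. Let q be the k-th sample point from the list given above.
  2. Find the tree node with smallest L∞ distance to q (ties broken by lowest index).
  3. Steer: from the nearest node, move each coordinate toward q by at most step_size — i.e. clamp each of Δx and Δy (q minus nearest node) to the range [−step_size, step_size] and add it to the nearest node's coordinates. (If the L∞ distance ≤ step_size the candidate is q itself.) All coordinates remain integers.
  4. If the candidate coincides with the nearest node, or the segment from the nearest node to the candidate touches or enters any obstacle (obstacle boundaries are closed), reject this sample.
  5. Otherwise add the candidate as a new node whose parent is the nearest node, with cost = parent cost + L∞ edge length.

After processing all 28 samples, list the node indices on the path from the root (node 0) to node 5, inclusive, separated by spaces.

Path: 0 2 3 4 5

1. q=(0,6) nearest=0 d=6 new=(0,4) → add node 1 parent=0 cost=4
2. q=(5,1) nearest=0 d=5 new=(4,1) → blocked by [2,7]×[1,3], reject
3. q=(28,2) nearest=0 d=28 new=(4,2) → blocked by [2,7]×[1,3], reject
4. q=(27,3) nearest=0 d=27 new=(4,3) → blocked by [2,7]×[1,3], reject
5. q=(20,8) nearest=0 d=20 new=(4,4) → blocked by [2,7]×[1,3], reject
6. q=(27,8) nearest=0 d=27 new=(4,4) → blocked by [2,7]×[1,3], reject
7. q=(15,3) nearest=0 d=15 new=(4,3) → blocked by [2,7]×[1,3], reject
8. q=(25,2) nearest=0 d=25 new=(4,2) → blocked by [2,7]×[1,3], reject
9. q=(21,0) nearest=0 d=21 new=(4,0) → add node 2 parent=0 cost=4
10. q=(18,9) nearest=2 d=14 new=(8,4) → blocked by [2,7]×[1,3], reject
11. q=(18,9) nearest=2 d=14 new=(8,4) → blocked by [2,7]×[1,3], reject
12. q=(30,5) nearest=2 d=26 new=(8,4) → blocked by [2,7]×[1,3], reject
13. q=(16,0) nearest=2 d=12 new=(8,0) → add node 3 parent=2 cost=8
14. q=(5,2) nearest=2 d=2 new=(5,2) → blocked by [2,7]×[1,3], reject
15. q=(21,6) nearest=3 d=13 new=(12,4) → add node 4 parent=3 cost=12
16. q=(31,3) nearest=4 d=19 new=(16,3) → blocked by [14,16]×[1,3], reject
17. q=(18,10) nearest=4 d=6 new=(16,8) → blocked by [13,18]×[3,5], reject
18. q=(14,10) nearest=4 d=6 new=(14,8) → blocked by [11,18]×[6,8], reject
19. q=(10,6) nearest=4 d=2 new=(10,6) → add node 5 parent=4 cost=14
20. q=(16,2) nearest=4 d=4 new=(16,2) → blocked by [14,16]×[1,3], reject
21. q=(29,0) nearest=4 d=17 new=(16,0) → blocked by [14,16]×[1,3], reject
22. q=(23,10) nearest=4 d=11 new=(16,8) → blocked by [13,18]×[3,5], reject
23. q=(23,7) nearest=4 d=11 new=(16,7) → blocked by [13,18]×[3,5], reject
24. q=(19,0) nearest=4 d=7 new=(16,0) → blocked by [14,16]×[1,3], reject
25. q=(24,7) nearest=4 d=12 new=(16,7) → blocked by [13,18]×[3,5], reject
26. q=(3,10) nearest=1 d=6 new=(3,8) → blocked by [2,9]×[6,8], reject
27. q=(16,9) nearest=4 d=5 new=(16,8) → blocked by [13,18]×[3,5], reject
28. q=(30,8) nearest=4 d=18 new=(16,8) → blocked by [13,18]×[3,5], reject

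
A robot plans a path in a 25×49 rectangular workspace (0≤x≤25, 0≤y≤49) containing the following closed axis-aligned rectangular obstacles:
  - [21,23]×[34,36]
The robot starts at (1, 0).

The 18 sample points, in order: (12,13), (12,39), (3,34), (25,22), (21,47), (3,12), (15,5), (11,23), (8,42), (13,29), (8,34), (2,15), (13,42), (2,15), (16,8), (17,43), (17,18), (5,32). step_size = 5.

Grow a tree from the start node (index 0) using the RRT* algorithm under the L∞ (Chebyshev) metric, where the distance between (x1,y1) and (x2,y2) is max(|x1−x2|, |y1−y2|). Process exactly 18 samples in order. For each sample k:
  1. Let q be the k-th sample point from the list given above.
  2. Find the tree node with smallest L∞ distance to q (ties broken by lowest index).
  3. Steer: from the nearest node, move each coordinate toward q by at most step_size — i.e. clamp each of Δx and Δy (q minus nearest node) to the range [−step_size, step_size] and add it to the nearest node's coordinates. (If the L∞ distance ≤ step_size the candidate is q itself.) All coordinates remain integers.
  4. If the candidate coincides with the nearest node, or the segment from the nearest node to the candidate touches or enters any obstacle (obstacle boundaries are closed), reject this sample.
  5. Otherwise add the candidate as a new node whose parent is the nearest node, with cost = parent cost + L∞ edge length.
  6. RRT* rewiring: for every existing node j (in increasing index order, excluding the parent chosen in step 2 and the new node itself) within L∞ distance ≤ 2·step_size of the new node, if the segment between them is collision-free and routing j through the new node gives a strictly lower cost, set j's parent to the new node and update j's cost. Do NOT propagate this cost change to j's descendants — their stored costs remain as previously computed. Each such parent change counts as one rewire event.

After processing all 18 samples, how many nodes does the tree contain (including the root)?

Node count: 18

1. q=(12,13) nearest=0 d=13 new=(6,5) → add node 1 parent=0 cost=5
2. q=(12,39) nearest=1 d=34 new=(11,10) → add node 2 parent=1 cost=10
3. q=(3,34) nearest=2 d=24 new=(6,15) → add node 3 parent=2 cost=15
4. q=(25,22) nearest=2 d=14 new=(16,15) → add node 4 parent=2 cost=15
5. q=(21,47) nearest=3 d=32 new=(11,20) → add node 5 parent=3 cost=20
6. q=(3,12) nearest=3 d=3 new=(3,12) → add node 6 parent=3 cost=18
7. q=(15,5) nearest=2 d=5 new=(15,5) → add node 7 parent=2 cost=15
8. q=(11,23) nearest=5 d=3 new=(11,23) → add node 8 parent=5 cost=23
9. q=(8,42) nearest=8 d=19 new=(8,28) → add node 9 parent=8 cost=28
10. q=(13,29) nearest=9 d=5 new=(13,29) → add node 10 parent=9 cost=33
11. q=(8,34) nearest=10 d=5 new=(8,34) → add node 11 parent=10 cost=38
12. q=(2,15) nearest=6 d=3 new=(2,15) → add node 12 parent=6 cost=21
13. q=(13,42) nearest=11 d=8 new=(13,39) → add node 13 parent=11 cost=43
14. q=(2,15) nearest=12 d=0 → coincident, reject
15. q=(16,8) nearest=7 d=3 new=(16,8) → add node 14 parent=7 cost=18
16. q=(17,43) nearest=13 d=4 new=(17,43) → add node 15 parent=13 cost=47
17. q=(17,18) nearest=4 d=3 new=(17,18) → add node 16 parent=4 cost=18
18. q=(5,32) nearest=11 d=3 new=(5,32) → add node 17 parent=11 cost=41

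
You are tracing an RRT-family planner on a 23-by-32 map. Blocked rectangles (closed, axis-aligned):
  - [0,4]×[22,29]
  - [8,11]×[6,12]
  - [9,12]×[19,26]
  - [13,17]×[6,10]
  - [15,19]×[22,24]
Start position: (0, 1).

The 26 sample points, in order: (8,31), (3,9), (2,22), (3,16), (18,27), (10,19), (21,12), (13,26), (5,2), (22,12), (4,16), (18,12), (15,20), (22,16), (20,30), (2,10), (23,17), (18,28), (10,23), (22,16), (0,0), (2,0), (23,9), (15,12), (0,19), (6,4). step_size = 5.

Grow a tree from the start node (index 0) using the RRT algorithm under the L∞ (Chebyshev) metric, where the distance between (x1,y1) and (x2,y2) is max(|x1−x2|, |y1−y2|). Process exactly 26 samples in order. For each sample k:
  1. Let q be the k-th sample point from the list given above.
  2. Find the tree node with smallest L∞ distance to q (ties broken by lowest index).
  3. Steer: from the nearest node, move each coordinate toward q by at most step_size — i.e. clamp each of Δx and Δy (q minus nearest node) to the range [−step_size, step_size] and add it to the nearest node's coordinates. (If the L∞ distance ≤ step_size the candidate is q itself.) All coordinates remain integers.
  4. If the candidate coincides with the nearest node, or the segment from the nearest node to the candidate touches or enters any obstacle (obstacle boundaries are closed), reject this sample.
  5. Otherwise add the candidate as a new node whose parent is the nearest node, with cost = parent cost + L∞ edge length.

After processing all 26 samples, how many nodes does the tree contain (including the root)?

Node count: 13

1. q=(8,31) nearest=0 d=30 new=(5,6) → add node 1 parent=0 cost=5
2. q=(3,9) nearest=1 d=3 new=(3,9) → add node 2 parent=1 cost=8
3. q=(2,22) nearest=2 d=13 new=(2,14) → add node 3 parent=2 cost=13
4. q=(3,16) nearest=3 d=2 new=(3,16) → add node 4 parent=3 cost=15
5. q=(18,27) nearest=4 d=15 new=(8,21) → add node 5 parent=4 cost=20
6. q=(10,19) nearest=5 d=2 new=(10,19) → blocked by [9,12]×[19,26], reject
7. q=(21,12) nearest=5 d=13 new=(13,16) → blocked by [9,12]×[19,26], reject
8. q=(13,26) nearest=5 d=5 new=(13,26) → blocked by [9,12]×[19,26], reject
9. q=(5,2) nearest=1 d=4 new=(5,2) → add node 6 parent=1 cost=9
10. q=(22,12) nearest=5 d=14 new=(13,16) → blocked by [9,12]×[19,26], reject
11. q=(4,16) nearest=4 d=1 new=(4,16) → add node 7 parent=4 cost=16
12. q=(18,12) nearest=5 d=10 new=(13,16) → blocked by [9,12]×[19,26], reject
13. q=(15,20) nearest=5 d=7 new=(13,20) → blocked by [9,12]×[19,26], reject
14. q=(22,16) nearest=5 d=14 new=(13,16) → blocked by [9,12]×[19,26], reject
15. q=(20,30) nearest=5 d=12 new=(13,26) → blocked by [9,12]×[19,26], reject
16. q=(2,10) nearest=2 d=1 new=(2,10) → add node 8 parent=2 cost=9
17. q=(23,17) nearest=5 d=15 new=(13,17) → blocked by [9,12]×[19,26], reject
18. q=(18,28) nearest=5 d=10 new=(13,26) → blocked by [9,12]×[19,26], reject
19. q=(10,23) nearest=5 d=2 new=(10,23) → blocked by [9,12]×[19,26], reject
20. q=(22,16) nearest=5 d=14 new=(13,16) → blocked by [9,12]×[19,26], reject
21. q=(0,0) nearest=0 d=1 new=(0,0) → add node 9 parent=0 cost=1
22. q=(2,0) nearest=0 d=2 new=(2,0) → add node 10 parent=0 cost=2
23. q=(23,9) nearest=5 d=15 new=(13,16) → blocked by [9,12]×[19,26], reject
24. q=(15,12) nearest=5 d=9 new=(13,16) → blocked by [9,12]×[19,26], reject
25. q=(0,19) nearest=4 d=3 new=(0,19) → add node 11 parent=4 cost=18
26. q=(6,4) nearest=1 d=2 new=(6,4) → add node 12 parent=1 cost=7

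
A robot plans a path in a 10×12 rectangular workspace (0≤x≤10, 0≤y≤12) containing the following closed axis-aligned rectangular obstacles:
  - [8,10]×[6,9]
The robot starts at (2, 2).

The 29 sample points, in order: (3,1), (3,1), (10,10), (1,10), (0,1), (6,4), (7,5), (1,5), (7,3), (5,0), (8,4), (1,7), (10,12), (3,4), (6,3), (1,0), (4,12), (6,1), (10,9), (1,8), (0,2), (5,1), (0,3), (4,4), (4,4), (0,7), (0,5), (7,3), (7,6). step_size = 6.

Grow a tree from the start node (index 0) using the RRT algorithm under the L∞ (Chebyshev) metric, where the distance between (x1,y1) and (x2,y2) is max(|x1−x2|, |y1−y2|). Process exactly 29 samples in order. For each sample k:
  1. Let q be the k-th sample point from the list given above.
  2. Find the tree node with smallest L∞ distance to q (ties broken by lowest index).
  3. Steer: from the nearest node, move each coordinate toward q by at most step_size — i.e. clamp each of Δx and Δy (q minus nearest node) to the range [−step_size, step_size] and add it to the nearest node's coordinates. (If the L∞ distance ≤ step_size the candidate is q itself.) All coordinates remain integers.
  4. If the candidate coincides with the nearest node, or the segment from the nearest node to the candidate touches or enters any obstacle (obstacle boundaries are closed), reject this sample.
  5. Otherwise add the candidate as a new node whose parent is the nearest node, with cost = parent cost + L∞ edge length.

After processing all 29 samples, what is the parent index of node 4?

1. q=(3,1) nearest=0 d=1 new=(3,1) → add node 1 parent=0 cost=1
2. q=(3,1) nearest=1 d=0 → coincident, reject
3. q=(10,10) nearest=0 d=8 new=(8,8) → blocked by [8,10]×[6,9], reject
4. q=(1,10) nearest=0 d=8 new=(1,8) → add node 2 parent=0 cost=6
5. q=(0,1) nearest=0 d=2 new=(0,1) → add node 3 parent=0 cost=2
6. q=(6,4) nearest=1 d=3 new=(6,4) → add node 4 parent=1 cost=4
7. q=(7,5) nearest=4 d=1 new=(7,5) → add node 5 parent=4 cost=5
8. q=(1,5) nearest=0 d=3 new=(1,5) → add node 6 parent=0 cost=3
9. q=(7,3) nearest=4 d=1 new=(7,3) → add node 7 parent=4 cost=5
10. q=(5,0) nearest=1 d=2 new=(5,0) → add node 8 parent=1 cost=3
11. q=(8,4) nearest=5 d=1 new=(8,4) → add node 9 parent=5 cost=6
12. q=(1,7) nearest=2 d=1 new=(1,7) → add node 10 parent=2 cost=7
13. q=(10,12) nearest=5 d=7 new=(10,11) → blocked by [8,10]×[6,9], reject
14. q=(3,4) nearest=0 d=2 new=(3,4) → add node 11 parent=0 cost=2
15. q=(6,3) nearest=4 d=1 new=(6,3) → add node 12 parent=4 cost=5
16. q=(1,0) nearest=3 d=1 new=(1,0) → add node 13 parent=3 cost=3
17. q=(4,12) nearest=2 d=4 new=(4,12) → add node 14 parent=2 cost=10
18. q=(6,1) nearest=8 d=1 new=(6,1) → add node 15 parent=8 cost=4
19. q=(10,9) nearest=5 d=4 new=(10,9) → blocked by [8,10]×[6,9], reject
20. q=(1,8) nearest=2 d=0 → coincident, reject
21. q=(0,2) nearest=3 d=1 new=(0,2) → add node 16 parent=3 cost=3
22. q=(5,1) nearest=8 d=1 new=(5,1) → add node 17 parent=8 cost=4
23. q=(0,3) nearest=16 d=1 new=(0,3) → add node 18 parent=16 cost=4
24. q=(4,4) nearest=11 d=1 new=(4,4) → add node 19 parent=11 cost=3
25. q=(4,4) nearest=19 d=0 → coincident, reject
26. q=(0,7) nearest=2 d=1 new=(0,7) → add node 20 parent=2 cost=7
27. q=(0,5) nearest=6 d=1 new=(0,5) → add node 21 parent=6 cost=4
28. q=(7,3) nearest=7 d=0 → coincident, reject
29. q=(7,6) nearest=5 d=1 new=(7,6) → add node 22 parent=5 cost=6

Parent of node 4: 1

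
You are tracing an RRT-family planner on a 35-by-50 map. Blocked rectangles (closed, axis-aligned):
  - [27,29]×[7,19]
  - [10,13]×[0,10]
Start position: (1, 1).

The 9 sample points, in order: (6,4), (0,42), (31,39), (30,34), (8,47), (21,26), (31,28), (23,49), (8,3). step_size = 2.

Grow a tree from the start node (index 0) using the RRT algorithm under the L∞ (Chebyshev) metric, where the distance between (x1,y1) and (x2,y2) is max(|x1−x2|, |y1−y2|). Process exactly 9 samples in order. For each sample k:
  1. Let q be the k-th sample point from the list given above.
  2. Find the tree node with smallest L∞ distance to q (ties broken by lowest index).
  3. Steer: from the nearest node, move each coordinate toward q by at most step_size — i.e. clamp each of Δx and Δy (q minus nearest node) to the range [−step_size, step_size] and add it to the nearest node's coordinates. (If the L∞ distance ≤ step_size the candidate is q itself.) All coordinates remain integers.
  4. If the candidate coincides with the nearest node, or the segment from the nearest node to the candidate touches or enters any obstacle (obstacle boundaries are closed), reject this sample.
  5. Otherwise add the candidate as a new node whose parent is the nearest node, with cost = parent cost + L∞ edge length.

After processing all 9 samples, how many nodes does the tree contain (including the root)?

1. q=(6,4) nearest=0 d=5 new=(3,3) → add node 1 parent=0 cost=2
2. q=(0,42) nearest=1 d=39 new=(1,5) → add node 2 parent=1 cost=4
3. q=(31,39) nearest=2 d=34 new=(3,7) → add node 3 parent=2 cost=6
4. q=(30,34) nearest=3 d=27 new=(5,9) → add node 4 parent=3 cost=8
5. q=(8,47) nearest=4 d=38 new=(7,11) → add node 5 parent=4 cost=10
6. q=(21,26) nearest=5 d=15 new=(9,13) → add node 6 parent=5 cost=12
7. q=(31,28) nearest=6 d=22 new=(11,15) → add node 7 parent=6 cost=14
8. q=(23,49) nearest=7 d=34 new=(13,17) → add node 8 parent=7 cost=16
9. q=(8,3) nearest=1 d=5 new=(5,3) → add node 9 parent=1 cost=4

Node count: 10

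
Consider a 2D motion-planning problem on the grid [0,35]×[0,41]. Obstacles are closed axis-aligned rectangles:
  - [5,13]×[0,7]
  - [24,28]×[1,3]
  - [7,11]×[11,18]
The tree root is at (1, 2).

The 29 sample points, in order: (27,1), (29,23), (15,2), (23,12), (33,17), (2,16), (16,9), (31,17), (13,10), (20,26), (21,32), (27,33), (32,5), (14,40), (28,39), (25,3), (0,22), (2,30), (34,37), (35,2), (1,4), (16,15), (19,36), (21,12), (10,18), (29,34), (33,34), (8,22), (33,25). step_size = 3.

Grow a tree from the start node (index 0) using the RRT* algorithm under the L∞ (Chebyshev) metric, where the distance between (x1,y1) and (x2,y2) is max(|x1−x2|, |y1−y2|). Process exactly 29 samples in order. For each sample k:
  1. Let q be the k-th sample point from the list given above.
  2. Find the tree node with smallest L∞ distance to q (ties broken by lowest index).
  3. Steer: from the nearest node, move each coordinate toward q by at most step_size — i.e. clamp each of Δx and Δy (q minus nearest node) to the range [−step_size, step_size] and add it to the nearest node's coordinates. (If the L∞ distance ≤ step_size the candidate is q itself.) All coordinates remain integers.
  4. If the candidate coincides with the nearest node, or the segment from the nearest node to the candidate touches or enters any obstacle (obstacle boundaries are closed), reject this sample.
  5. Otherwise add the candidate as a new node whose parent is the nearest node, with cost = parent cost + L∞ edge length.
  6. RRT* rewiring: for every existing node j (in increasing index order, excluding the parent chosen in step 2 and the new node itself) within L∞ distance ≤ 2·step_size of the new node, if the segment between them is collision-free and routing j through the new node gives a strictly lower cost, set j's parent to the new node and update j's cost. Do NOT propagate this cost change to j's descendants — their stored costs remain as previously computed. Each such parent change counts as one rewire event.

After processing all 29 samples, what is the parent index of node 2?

1. q=(27,1) nearest=0 d=26 new=(4,1) → add node 1 parent=0 cost=3
2. q=(29,23) nearest=1 d=25 new=(7,4) → blocked by [5,13]×[0,7], reject
3. q=(15,2) nearest=1 d=11 new=(7,2) → blocked by [5,13]×[0,7], reject
4. q=(23,12) nearest=1 d=19 new=(7,4) → blocked by [5,13]×[0,7], reject
5. q=(33,17) nearest=1 d=29 new=(7,4) → blocked by [5,13]×[0,7], reject
6. q=(2,16) nearest=0 d=14 new=(2,5) → add node 2 parent=0 cost=3
7. q=(16,9) nearest=1 d=12 new=(7,4) → blocked by [5,13]×[0,7], reject
8. q=(31,17) nearest=1 d=27 new=(7,4) → blocked by [5,13]×[0,7], reject
9. q=(13,10) nearest=1 d=9 new=(7,4) → blocked by [5,13]×[0,7], reject
10. q=(20,26) nearest=2 d=21 new=(5,8) → add node 3 parent=2 cost=6
11. q=(21,32) nearest=3 d=24 new=(8,11) → blocked by [7,11]×[11,18], reject
12. q=(27,33) nearest=3 d=25 new=(8,11) → blocked by [7,11]×[11,18], reject
13. q=(32,5) nearest=3 d=27 new=(8,5) → blocked by [5,13]×[0,7], reject
14. q=(14,40) nearest=3 d=32 new=(8,11) → blocked by [7,11]×[11,18], reject
15. q=(28,39) nearest=3 d=31 new=(8,11) → blocked by [7,11]×[11,18], reject
16. q=(25,3) nearest=3 d=20 new=(8,5) → blocked by [5,13]×[0,7], reject
17. q=(0,22) nearest=3 d=14 new=(2,11) → add node 4 parent=3 cost=9
18. q=(2,30) nearest=4 d=19 new=(2,14) → add node 5 parent=4 cost=12
19. q=(34,37) nearest=3 d=29 new=(8,11) → blocked by [7,11]×[11,18], reject
20. q=(35,2) nearest=3 d=30 new=(8,5) → blocked by [5,13]×[0,7], reject
21. q=(1,4) nearest=2 d=1 new=(1,4) → add node 6 parent=2 cost=4
22. q=(16,15) nearest=3 d=11 new=(8,11) → blocked by [7,11]×[11,18], reject
23. q=(19,36) nearest=5 d=22 new=(5,17) → add node 7 parent=5 cost=15
24. q=(21,12) nearest=3 d=16 new=(8,11) → blocked by [7,11]×[11,18], reject
25. q=(10,18) nearest=7 d=5 new=(8,18) → blocked by [7,11]×[11,18], reject
26. q=(29,34) nearest=7 d=24 new=(8,20) → add node 8 parent=7 cost=18
27. q=(33,34) nearest=8 d=25 new=(11,23) → add node 9 parent=8 cost=21
28. q=(8,22) nearest=8 d=2 new=(8,22) → add node 10 parent=8 cost=20
29. q=(33,25) nearest=9 d=22 new=(14,25) → add node 11 parent=9 cost=24

Parent of node 2: 0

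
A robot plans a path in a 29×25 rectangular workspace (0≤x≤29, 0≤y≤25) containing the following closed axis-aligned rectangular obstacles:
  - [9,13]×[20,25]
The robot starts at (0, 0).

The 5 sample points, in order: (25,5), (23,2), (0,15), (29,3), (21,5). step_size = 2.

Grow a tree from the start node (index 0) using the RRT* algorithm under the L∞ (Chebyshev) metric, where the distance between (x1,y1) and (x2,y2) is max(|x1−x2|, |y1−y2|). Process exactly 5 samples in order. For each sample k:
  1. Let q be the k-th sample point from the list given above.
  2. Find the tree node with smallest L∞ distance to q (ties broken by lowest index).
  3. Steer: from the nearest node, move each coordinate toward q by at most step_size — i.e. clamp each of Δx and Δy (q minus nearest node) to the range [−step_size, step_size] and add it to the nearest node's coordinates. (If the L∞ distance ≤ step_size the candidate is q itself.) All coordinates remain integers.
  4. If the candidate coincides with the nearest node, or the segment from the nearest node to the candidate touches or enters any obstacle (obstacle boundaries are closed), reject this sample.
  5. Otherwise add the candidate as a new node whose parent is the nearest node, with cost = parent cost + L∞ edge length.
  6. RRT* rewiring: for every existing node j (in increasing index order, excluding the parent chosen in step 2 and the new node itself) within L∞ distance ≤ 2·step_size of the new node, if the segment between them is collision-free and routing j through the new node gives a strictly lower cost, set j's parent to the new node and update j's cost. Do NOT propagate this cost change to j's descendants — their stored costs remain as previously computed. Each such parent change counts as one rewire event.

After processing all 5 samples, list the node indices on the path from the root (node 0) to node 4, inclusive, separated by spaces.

Path: 0 1 2 4

1. q=(25,5) nearest=0 d=25 new=(2,2) → add node 1 parent=0 cost=2
2. q=(23,2) nearest=1 d=21 new=(4,2) → add node 2 parent=1 cost=4
3. q=(0,15) nearest=1 d=13 new=(0,4) → add node 3 parent=1 cost=4
4. q=(29,3) nearest=2 d=25 new=(6,3) → add node 4 parent=2 cost=6
5. q=(21,5) nearest=4 d=15 new=(8,5) → add node 5 parent=4 cost=8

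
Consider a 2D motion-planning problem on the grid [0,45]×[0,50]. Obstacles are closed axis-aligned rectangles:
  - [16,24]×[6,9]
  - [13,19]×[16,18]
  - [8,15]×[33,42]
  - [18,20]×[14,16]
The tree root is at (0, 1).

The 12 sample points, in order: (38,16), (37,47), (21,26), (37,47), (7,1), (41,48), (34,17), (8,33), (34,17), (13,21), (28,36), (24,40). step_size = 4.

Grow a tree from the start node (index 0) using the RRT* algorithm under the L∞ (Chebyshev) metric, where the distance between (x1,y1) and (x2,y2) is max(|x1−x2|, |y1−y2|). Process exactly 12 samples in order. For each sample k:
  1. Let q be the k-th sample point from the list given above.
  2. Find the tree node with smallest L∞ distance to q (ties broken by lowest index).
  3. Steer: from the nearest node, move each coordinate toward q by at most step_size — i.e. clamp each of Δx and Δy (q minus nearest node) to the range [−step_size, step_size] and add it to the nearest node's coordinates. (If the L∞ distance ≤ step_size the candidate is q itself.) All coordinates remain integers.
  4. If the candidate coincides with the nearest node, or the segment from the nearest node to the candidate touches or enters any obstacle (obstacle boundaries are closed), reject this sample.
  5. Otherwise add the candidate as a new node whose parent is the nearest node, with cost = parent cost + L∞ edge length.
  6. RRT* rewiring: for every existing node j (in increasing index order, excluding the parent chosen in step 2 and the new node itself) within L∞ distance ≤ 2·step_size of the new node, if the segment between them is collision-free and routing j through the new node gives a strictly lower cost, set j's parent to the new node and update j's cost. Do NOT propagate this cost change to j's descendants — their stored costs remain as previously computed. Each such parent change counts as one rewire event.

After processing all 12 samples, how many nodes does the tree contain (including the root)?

Node count: 9

1. q=(38,16) nearest=0 d=38 new=(4,5) → add node 1 parent=0 cost=4
2. q=(37,47) nearest=1 d=42 new=(8,9) → add node 2 parent=1 cost=8
3. q=(21,26) nearest=2 d=17 new=(12,13) → add node 3 parent=2 cost=12
4. q=(37,47) nearest=3 d=34 new=(16,17) → blocked by [13,19]×[16,18], reject
5. q=(7,1) nearest=1 d=4 new=(7,1) → add node 4 parent=1 cost=8
6. q=(41,48) nearest=3 d=35 new=(16,17) → blocked by [13,19]×[16,18], reject
7. q=(34,17) nearest=3 d=22 new=(16,17) → blocked by [13,19]×[16,18], reject
8. q=(8,33) nearest=3 d=20 new=(8,17) → add node 5 parent=3 cost=16
9. q=(34,17) nearest=3 d=22 new=(16,17) → blocked by [13,19]×[16,18], reject
10. q=(13,21) nearest=5 d=5 new=(12,21) → add node 6 parent=5 cost=20
11. q=(28,36) nearest=6 d=16 new=(16,25) → add node 7 parent=6 cost=24
12. q=(24,40) nearest=7 d=15 new=(20,29) → add node 8 parent=7 cost=28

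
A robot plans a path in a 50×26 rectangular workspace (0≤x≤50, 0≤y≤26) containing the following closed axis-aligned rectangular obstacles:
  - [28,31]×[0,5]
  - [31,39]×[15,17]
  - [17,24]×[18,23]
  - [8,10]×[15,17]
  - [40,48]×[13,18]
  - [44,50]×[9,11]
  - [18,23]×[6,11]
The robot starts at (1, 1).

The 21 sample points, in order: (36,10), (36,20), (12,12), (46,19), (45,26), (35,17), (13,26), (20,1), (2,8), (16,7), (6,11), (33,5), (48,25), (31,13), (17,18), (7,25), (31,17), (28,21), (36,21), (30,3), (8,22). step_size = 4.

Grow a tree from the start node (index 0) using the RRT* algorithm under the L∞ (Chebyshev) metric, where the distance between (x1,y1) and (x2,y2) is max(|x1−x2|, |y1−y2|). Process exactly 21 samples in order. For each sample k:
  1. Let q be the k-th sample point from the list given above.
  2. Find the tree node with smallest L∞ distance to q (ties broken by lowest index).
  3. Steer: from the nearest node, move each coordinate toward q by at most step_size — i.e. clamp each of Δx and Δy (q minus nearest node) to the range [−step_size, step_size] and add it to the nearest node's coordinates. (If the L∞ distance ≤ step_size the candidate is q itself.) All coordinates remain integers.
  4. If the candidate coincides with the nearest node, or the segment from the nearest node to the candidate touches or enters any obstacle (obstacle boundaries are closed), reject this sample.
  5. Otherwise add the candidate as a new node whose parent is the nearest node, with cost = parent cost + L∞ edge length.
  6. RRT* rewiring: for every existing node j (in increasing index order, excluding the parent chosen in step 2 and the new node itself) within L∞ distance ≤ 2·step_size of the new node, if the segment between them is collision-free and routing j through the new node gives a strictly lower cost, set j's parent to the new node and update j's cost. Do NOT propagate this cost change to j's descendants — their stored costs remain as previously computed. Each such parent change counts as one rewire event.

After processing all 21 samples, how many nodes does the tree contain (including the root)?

Node count: 18

1. q=(36,10) nearest=0 d=35 new=(5,5) → add node 1 parent=0 cost=4
2. q=(36,20) nearest=1 d=31 new=(9,9) → add node 2 parent=1 cost=8
3. q=(12,12) nearest=2 d=3 new=(12,12) → add node 3 parent=2 cost=11
4. q=(46,19) nearest=3 d=34 new=(16,16) → add node 4 parent=3 cost=15
5. q=(45,26) nearest=4 d=29 new=(20,20) → blocked by [17,24]×[18,23], reject
6. q=(35,17) nearest=4 d=19 new=(20,17) → add node 5 parent=4 cost=19
7. q=(13,26) nearest=5 d=9 new=(16,21) → blocked by [17,24]×[18,23], reject
8. q=(20,1) nearest=2 d=11 new=(13,5) → add node 6 parent=2 cost=12
9. q=(2,8) nearest=1 d=3 new=(2,8) → add node 7 parent=1 cost=7
10. q=(16,7) nearest=6 d=3 new=(16,7) → add node 8 parent=6 cost=15
11. q=(6,11) nearest=2 d=3 new=(6,11) → add node 9 parent=2 cost=11
12. q=(33,5) nearest=5 d=13 new=(24,13) → add node 10 parent=5 cost=23
13. q=(48,25) nearest=10 d=24 new=(28,17) → add node 11 parent=10 cost=27
14. q=(31,13) nearest=11 d=4 new=(31,13) → add node 12 parent=11 cost=31
15. q=(17,18) nearest=4 d=2 new=(17,18) → blocked by [17,24]×[18,23], reject
16. q=(7,25) nearest=4 d=9 new=(12,20) → add node 13 parent=4 cost=19
17. q=(31,17) nearest=11 d=3 new=(31,17) → blocked by [31,39]×[15,17], reject
18. q=(28,21) nearest=11 d=4 new=(28,21) → add node 14 parent=11 cost=31
19. q=(36,21) nearest=11 d=8 new=(32,21) → add node 15 parent=11 cost=31
20. q=(30,3) nearest=10 d=10 new=(28,9) → add node 16 parent=10 cost=27
21. q=(8,22) nearest=13 d=4 new=(8,22) → add node 17 parent=13 cost=23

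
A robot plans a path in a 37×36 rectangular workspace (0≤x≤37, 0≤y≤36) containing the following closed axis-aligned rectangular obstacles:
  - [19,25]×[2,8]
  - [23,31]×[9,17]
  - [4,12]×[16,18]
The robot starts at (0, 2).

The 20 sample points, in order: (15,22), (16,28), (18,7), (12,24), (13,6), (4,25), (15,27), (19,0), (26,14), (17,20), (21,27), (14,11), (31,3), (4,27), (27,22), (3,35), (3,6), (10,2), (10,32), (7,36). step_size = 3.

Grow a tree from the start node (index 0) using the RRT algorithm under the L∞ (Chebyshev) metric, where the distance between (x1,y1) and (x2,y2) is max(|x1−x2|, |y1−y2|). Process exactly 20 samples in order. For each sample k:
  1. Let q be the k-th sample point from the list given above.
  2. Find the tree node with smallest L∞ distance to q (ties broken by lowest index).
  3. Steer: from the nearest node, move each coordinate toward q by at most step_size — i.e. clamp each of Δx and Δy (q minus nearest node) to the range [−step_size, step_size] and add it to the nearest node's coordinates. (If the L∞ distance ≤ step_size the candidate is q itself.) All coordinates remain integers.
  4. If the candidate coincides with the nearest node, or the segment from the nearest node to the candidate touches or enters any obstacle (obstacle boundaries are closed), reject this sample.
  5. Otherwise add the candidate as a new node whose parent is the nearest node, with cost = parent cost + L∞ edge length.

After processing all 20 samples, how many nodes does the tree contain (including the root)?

Node count: 19

1. q=(15,22) nearest=0 d=20 new=(3,5) → add node 1 parent=0 cost=3
2. q=(16,28) nearest=1 d=23 new=(6,8) → add node 2 parent=1 cost=6
3. q=(18,7) nearest=2 d=12 new=(9,7) → add node 3 parent=2 cost=9
4. q=(12,24) nearest=2 d=16 new=(9,11) → add node 4 parent=2 cost=9
5. q=(13,6) nearest=3 d=4 new=(12,6) → add node 5 parent=3 cost=12
6. q=(4,25) nearest=4 d=14 new=(6,14) → add node 6 parent=4 cost=12
7. q=(15,27) nearest=6 d=13 new=(9,17) → blocked by [4,12]×[16,18], reject
8. q=(19,0) nearest=5 d=7 new=(15,3) → add node 7 parent=5 cost=15
9. q=(26,14) nearest=7 d=11 new=(18,6) → add node 8 parent=7 cost=18
10. q=(17,20) nearest=4 d=9 new=(12,14) → add node 9 parent=4 cost=12
11. q=(21,27) nearest=9 d=13 new=(15,17) → add node 10 parent=9 cost=15
12. q=(14,11) nearest=9 d=3 new=(14,11) → add node 11 parent=9 cost=15
13. q=(31,3) nearest=8 d=13 new=(21,3) → blocked by [19,25]×[2,8], reject
14. q=(4,27) nearest=10 d=11 new=(12,20) → add node 12 parent=10 cost=18
15. q=(27,22) nearest=10 d=12 new=(18,20) → add node 13 parent=10 cost=18
16. q=(3,35) nearest=12 d=15 new=(9,23) → add node 14 parent=12 cost=21
17. q=(3,6) nearest=1 d=1 new=(3,6) → add node 15 parent=1 cost=4
18. q=(10,2) nearest=5 d=4 new=(10,3) → add node 16 parent=5 cost=15
19. q=(10,32) nearest=14 d=9 new=(10,26) → add node 17 parent=14 cost=24
20. q=(7,36) nearest=17 d=10 new=(7,29) → add node 18 parent=17 cost=27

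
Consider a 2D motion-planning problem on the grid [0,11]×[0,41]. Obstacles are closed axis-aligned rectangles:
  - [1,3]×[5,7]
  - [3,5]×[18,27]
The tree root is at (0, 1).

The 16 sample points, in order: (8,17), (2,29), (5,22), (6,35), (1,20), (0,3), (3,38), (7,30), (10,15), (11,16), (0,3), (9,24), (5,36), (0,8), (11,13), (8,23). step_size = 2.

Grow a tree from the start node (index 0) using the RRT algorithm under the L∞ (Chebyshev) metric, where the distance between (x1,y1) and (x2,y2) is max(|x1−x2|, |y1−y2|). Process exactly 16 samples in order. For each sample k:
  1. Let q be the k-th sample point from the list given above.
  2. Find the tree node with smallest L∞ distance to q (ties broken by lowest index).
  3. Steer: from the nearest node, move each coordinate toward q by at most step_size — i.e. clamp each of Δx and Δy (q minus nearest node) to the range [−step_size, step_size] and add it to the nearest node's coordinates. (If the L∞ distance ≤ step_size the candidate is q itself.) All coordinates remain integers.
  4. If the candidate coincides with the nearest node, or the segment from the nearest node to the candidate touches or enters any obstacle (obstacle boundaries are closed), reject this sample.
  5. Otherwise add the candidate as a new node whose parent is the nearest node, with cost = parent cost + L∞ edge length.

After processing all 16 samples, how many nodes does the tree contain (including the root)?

1. q=(8,17) nearest=0 d=16 new=(2,3) → add node 1 parent=0 cost=2
2. q=(2,29) nearest=1 d=26 new=(2,5) → blocked by [1,3]×[5,7], reject
3. q=(5,22) nearest=1 d=19 new=(4,5) → add node 2 parent=1 cost=4
4. q=(6,35) nearest=2 d=30 new=(6,7) → add node 3 parent=2 cost=6
5. q=(1,20) nearest=3 d=13 new=(4,9) → add node 4 parent=3 cost=8
6. q=(0,3) nearest=0 d=2 new=(0,3) → add node 5 parent=0 cost=2
7. q=(3,38) nearest=4 d=29 new=(3,11) → add node 6 parent=4 cost=10
8. q=(7,30) nearest=6 d=19 new=(5,13) → add node 7 parent=6 cost=12
9. q=(10,15) nearest=7 d=5 new=(7,15) → add node 8 parent=7 cost=14
10. q=(11,16) nearest=8 d=4 new=(9,16) → add node 9 parent=8 cost=16
11. q=(0,3) nearest=5 d=0 → coincident, reject
12. q=(9,24) nearest=9 d=8 new=(9,18) → add node 10 parent=9 cost=18
13. q=(5,36) nearest=10 d=18 new=(7,20) → add node 11 parent=10 cost=20
14. q=(0,8) nearest=6 d=3 new=(1,9) → add node 12 parent=6 cost=12
15. q=(11,13) nearest=9 d=3 new=(11,14) → add node 13 parent=9 cost=18
16. q=(8,23) nearest=11 d=3 new=(8,22) → add node 14 parent=11 cost=22

Node count: 15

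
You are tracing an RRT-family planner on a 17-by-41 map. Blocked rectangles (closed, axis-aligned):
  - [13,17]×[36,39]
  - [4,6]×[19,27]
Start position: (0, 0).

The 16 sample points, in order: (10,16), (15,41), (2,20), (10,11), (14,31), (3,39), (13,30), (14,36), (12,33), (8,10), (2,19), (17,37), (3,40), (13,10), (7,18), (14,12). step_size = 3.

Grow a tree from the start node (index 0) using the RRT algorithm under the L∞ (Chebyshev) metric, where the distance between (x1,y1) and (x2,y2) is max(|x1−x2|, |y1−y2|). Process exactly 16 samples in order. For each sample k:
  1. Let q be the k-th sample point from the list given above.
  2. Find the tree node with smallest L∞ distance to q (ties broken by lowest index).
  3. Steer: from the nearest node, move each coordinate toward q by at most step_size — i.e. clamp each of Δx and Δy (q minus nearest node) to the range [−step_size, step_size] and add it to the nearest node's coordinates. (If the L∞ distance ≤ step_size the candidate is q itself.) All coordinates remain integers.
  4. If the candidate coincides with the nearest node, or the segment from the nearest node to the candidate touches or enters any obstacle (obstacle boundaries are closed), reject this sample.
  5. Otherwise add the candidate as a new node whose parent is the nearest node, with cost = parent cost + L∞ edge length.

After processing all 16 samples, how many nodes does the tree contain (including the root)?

1. q=(10,16) nearest=0 d=16 new=(3,3) → add node 1 parent=0 cost=3
2. q=(15,41) nearest=1 d=38 new=(6,6) → add node 2 parent=1 cost=6
3. q=(2,20) nearest=2 d=14 new=(3,9) → add node 3 parent=2 cost=9
4. q=(10,11) nearest=2 d=5 new=(9,9) → add node 4 parent=2 cost=9
5. q=(14,31) nearest=3 d=22 new=(6,12) → add node 5 parent=3 cost=12
6. q=(3,39) nearest=5 d=27 new=(3,15) → add node 6 parent=5 cost=15
7. q=(13,30) nearest=6 d=15 new=(6,18) → add node 7 parent=6 cost=18
8. q=(14,36) nearest=7 d=18 new=(9,21) → add node 8 parent=7 cost=21
9. q=(12,33) nearest=8 d=12 new=(12,24) → add node 9 parent=8 cost=24
10. q=(8,10) nearest=4 d=1 new=(8,10) → add node 10 parent=4 cost=10
11. q=(2,19) nearest=6 d=4 new=(2,18) → add node 11 parent=6 cost=18
12. q=(17,37) nearest=9 d=13 new=(15,27) → add node 12 parent=9 cost=27
13. q=(3,40) nearest=12 d=13 new=(12,30) → add node 13 parent=12 cost=30
14. q=(13,10) nearest=4 d=4 new=(12,10) → add node 14 parent=4 cost=12
15. q=(7,18) nearest=7 d=1 new=(7,18) → add node 15 parent=7 cost=19
16. q=(14,12) nearest=14 d=2 new=(14,12) → add node 16 parent=14 cost=14

Node count: 17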